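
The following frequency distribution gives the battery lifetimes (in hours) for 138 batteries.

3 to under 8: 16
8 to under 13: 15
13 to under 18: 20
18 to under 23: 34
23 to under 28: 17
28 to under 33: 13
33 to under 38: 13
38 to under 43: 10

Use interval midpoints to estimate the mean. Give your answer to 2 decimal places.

Midpoints: 5.5, 10.5, 15.5, 20.5, 25.5, 30.5, 35.5, 40.5
Σfm = 16×5.5 + 15×10.5 + 20×15.5 + 34×20.5 + 17×25.5 + 13×30.5 + 13×35.5 + 10×40.5 = 2949
n = Σf = 138
Mean = 2949 / 138 = 21.3696

21.37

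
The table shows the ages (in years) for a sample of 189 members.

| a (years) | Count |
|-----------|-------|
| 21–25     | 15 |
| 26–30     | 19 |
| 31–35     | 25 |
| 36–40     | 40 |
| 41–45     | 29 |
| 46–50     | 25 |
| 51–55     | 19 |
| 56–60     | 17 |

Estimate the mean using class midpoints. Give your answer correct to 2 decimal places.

Midpoints: 23, 28, 33, 38, 43, 48, 53, 58
Σfm = 15×23 + 19×28 + 25×33 + 40×38 + 29×43 + 25×48 + 19×53 + 17×58 = 7662
n = Σf = 189
Mean = 7662 / 189 = 40.5397

40.54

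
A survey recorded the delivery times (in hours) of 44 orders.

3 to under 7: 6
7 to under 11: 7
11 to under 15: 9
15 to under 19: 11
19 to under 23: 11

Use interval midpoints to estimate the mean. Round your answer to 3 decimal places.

14.273

Midpoints: 5, 9, 13, 17, 21
Σfm = 6×5 + 7×9 + 9×13 + 11×17 + 11×21 = 628
n = Σf = 44
Mean = 628 / 44 = 14.2727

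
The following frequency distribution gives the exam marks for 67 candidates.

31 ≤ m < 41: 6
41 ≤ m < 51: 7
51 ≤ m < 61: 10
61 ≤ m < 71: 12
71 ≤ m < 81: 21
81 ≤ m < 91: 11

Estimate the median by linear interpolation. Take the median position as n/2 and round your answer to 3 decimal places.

69.750

Cumulative frequencies: 6, 13, 23, 35, 56, 67
n = 67; position = n/2 = 33.5.
This falls in the class 61 ≤ m < 71: L = 61, F = 23, f = 12, h = 10.
Median ≈ 61 + ((33.5 − 23) / 12) × 10 = 69.7500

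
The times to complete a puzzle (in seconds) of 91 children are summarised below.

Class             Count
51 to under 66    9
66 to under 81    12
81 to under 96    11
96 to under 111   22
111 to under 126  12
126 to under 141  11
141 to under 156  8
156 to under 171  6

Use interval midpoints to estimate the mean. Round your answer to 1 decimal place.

106.8

Midpoints: 58.5, 73.5, 88.5, 103.5, 118.5, 133.5, 148.5, 163.5
Σfm = 9×58.5 + 12×73.5 + 11×88.5 + 22×103.5 + 12×118.5 + 11×133.5 + 8×148.5 + 6×163.5 = 9718.5
n = Σf = 91
Mean = 9718.5 / 91 = 106.7967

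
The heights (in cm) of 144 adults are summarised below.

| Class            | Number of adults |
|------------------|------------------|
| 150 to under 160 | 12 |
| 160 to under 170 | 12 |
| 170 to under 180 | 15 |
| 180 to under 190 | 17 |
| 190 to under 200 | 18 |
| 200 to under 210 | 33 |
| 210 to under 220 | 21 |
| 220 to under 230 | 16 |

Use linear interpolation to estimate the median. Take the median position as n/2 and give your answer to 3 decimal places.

198.889

Cumulative frequencies: 12, 24, 39, 56, 74, 107, 128, 144
n = 144; position = n/2 = 72.
This falls in the class 190 to under 200: L = 190, F = 56, f = 18, h = 10.
Median ≈ 190 + ((72 − 56) / 18) × 10 = 198.8889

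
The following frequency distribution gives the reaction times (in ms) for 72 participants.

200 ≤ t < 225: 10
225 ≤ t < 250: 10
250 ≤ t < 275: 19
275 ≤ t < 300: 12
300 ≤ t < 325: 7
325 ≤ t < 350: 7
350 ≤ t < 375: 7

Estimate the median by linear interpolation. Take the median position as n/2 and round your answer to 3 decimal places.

271.053

Cumulative frequencies: 10, 20, 39, 51, 58, 65, 72
n = 72; position = n/2 = 36.
This falls in the class 250 ≤ t < 275: L = 250, F = 20, f = 19, h = 25.
Median ≈ 250 + ((36 − 20) / 19) × 25 = 271.0526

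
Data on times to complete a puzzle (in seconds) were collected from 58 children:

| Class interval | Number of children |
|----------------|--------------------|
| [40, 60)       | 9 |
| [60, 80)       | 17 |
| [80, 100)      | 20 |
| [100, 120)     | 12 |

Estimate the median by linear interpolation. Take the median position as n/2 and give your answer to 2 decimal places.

83.00

Cumulative frequencies: 9, 26, 46, 58
n = 58; position = n/2 = 29.
This falls in the class [80, 100): L = 80, F = 26, f = 20, h = 20.
Median ≈ 80 + ((29 − 26) / 20) × 20 = 83.0000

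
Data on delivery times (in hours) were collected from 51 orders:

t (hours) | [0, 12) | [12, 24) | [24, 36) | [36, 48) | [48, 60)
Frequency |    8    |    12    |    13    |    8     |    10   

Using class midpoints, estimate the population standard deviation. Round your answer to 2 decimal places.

16.12

Midpoints: 6, 18, 30, 42, 54
n = 51, Σfm = 1530, mean = 30.0000
Σfm² = 59148
Σf(m − x̄)² = Σfm² − (Σfm)²/n = 59148 − 1530²/51 = 13248.0000
Population variance = 13248.0000 / 51 = 259.7647
Standard deviation = √259.7647 = 16.1172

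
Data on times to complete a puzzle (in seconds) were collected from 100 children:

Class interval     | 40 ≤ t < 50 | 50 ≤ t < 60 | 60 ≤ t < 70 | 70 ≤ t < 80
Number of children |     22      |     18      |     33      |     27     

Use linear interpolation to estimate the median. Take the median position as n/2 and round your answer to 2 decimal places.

63.03

Cumulative frequencies: 22, 40, 73, 100
n = 100; position = n/2 = 50.
This falls in the class 60 ≤ t < 70: L = 60, F = 40, f = 33, h = 10.
Median ≈ 60 + ((50 − 40) / 33) × 10 = 63.0303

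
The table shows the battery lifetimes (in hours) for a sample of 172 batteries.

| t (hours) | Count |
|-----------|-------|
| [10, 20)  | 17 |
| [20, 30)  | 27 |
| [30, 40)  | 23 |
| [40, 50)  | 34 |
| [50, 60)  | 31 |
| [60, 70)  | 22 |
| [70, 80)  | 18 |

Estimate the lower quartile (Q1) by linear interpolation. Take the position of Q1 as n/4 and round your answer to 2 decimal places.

Cumulative frequencies: 17, 44, 67, 101, 132, 154, 172
n = 172; position = n/4 = 43.
This falls in the class [20, 30): L = 20, F = 17, f = 27, h = 10.
Lower quartile ≈ 20 + ((43 − 17) / 27) × 10 = 29.6296

29.63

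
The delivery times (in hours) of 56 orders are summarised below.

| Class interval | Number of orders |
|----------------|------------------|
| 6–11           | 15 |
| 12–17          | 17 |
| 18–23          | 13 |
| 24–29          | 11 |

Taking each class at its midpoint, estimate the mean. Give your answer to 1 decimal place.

Midpoints: 8.5, 14.5, 20.5, 26.5
Σfm = 15×8.5 + 17×14.5 + 13×20.5 + 11×26.5 = 932
n = Σf = 56
Mean = 932 / 56 = 16.6429

16.6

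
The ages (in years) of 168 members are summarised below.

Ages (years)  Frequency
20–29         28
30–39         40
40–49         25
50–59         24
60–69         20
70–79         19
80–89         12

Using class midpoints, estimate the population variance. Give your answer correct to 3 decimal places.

349.571

Midpoints: 24.5, 34.5, 44.5, 54.5, 64.5, 74.5, 84.5
n = 168, Σfm = 8206, mean = 48.8452
Σfm² = 459552
Σf(m − x̄)² = Σfm² − (Σfm)²/n = 459552 − 8206²/168 = 58727.9762
Population variance = 58727.9762 / 168 = 349.5713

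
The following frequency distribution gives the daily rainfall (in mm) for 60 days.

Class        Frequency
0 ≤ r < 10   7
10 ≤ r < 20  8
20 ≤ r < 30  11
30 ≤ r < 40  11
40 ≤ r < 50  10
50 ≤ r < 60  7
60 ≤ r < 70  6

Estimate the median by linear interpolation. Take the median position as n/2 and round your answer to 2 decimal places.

33.64

Cumulative frequencies: 7, 15, 26, 37, 47, 54, 60
n = 60; position = n/2 = 30.
This falls in the class 30 ≤ r < 40: L = 30, F = 26, f = 11, h = 10.
Median ≈ 30 + ((30 − 26) / 11) × 10 = 33.6364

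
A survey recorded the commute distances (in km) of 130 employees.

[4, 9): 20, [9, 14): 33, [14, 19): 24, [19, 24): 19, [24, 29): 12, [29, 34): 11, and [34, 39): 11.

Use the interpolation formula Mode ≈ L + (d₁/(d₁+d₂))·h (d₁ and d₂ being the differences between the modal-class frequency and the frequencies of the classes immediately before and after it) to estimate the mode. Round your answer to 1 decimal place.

Modal class: [9, 14) (highest frequency 33).
d₁ = 33 − 20 = 13, d₂ = 33 − 24 = 9
Mode ≈ 9 + (13/(13+9)) × 5 = 9 + 2.9545 = 11.9545

12.0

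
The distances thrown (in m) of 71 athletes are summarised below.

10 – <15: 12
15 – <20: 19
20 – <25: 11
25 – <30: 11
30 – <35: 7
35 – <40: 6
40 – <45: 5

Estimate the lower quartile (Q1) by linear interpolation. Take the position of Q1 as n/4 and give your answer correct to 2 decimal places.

Cumulative frequencies: 12, 31, 42, 53, 60, 66, 71
n = 71; position = n/4 = 17.75.
This falls in the class 15 – <20: L = 15, F = 12, f = 19, h = 5.
Lower quartile ≈ 15 + ((17.75 − 12) / 19) × 5 = 16.5132

16.51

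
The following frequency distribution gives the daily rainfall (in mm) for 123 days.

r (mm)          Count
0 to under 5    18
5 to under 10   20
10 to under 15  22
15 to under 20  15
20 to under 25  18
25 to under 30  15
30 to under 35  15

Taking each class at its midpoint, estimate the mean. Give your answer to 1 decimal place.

16.6

Midpoints: 2.5, 7.5, 12.5, 17.5, 22.5, 27.5, 32.5
Σfm = 18×2.5 + 20×7.5 + 22×12.5 + 15×17.5 + 18×22.5 + 15×27.5 + 15×32.5 = 2037.5
n = Σf = 123
Mean = 2037.5 / 123 = 16.5650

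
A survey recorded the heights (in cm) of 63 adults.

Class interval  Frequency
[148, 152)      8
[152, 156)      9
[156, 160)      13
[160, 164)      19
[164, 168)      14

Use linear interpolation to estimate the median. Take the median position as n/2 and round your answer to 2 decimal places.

160.32

Cumulative frequencies: 8, 17, 30, 49, 63
n = 63; position = n/2 = 31.5.
This falls in the class [160, 164): L = 160, F = 30, f = 19, h = 4.
Median ≈ 160 + ((31.5 − 30) / 19) × 4 = 160.3158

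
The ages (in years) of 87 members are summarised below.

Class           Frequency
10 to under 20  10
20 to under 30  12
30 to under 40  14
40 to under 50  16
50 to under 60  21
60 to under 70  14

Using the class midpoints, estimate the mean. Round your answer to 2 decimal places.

Midpoints: 15, 25, 35, 45, 55, 65
Σfm = 10×15 + 12×25 + 14×35 + 16×45 + 21×55 + 14×65 = 3725
n = Σf = 87
Mean = 3725 / 87 = 42.8161

42.82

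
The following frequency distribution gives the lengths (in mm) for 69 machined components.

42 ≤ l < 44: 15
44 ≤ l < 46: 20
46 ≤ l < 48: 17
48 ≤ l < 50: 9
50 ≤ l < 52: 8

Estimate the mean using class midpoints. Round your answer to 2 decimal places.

46.28

Midpoints: 43, 45, 47, 49, 51
Σfm = 15×43 + 20×45 + 17×47 + 9×49 + 8×51 = 3193
n = Σf = 69
Mean = 3193 / 69 = 46.2754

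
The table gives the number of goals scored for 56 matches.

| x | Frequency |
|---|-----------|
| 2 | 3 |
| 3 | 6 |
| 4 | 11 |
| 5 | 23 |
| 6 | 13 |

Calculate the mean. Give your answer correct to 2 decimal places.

4.66

Values: 2, 3, 4, 5, 6
Σfx = 3×2 + 6×3 + 11×4 + 23×5 + 13×6 = 261
n = Σf = 56
Mean = 261 / 56 = 4.6607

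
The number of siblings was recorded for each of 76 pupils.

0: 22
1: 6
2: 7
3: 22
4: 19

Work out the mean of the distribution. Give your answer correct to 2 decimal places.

2.13

Values: 0, 1, 2, 3, 4
Σfx = 22×0 + 6×1 + 7×2 + 22×3 + 19×4 = 162
n = Σf = 76
Mean = 162 / 76 = 2.1316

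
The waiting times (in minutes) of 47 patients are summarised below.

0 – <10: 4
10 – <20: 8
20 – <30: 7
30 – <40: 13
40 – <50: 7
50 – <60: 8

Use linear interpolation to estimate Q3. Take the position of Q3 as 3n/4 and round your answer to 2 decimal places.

44.64

Cumulative frequencies: 4, 12, 19, 32, 39, 47
n = 47; position = 3n/4 = 35.25.
This falls in the class 40 – <50: L = 40, F = 32, f = 7, h = 10.
Upper quartile ≈ 40 + ((35.25 − 32) / 7) × 10 = 44.6429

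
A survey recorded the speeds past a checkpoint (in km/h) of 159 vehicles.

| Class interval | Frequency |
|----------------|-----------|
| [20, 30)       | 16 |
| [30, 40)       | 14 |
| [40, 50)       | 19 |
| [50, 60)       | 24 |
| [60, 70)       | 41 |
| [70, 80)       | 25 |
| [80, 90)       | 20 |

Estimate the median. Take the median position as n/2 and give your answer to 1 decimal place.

Cumulative frequencies: 16, 30, 49, 73, 114, 139, 159
n = 159; position = n/2 = 79.5.
This falls in the class [60, 70): L = 60, F = 73, f = 41, h = 10.
Median ≈ 60 + ((79.5 − 73) / 41) × 10 = 61.5854

61.6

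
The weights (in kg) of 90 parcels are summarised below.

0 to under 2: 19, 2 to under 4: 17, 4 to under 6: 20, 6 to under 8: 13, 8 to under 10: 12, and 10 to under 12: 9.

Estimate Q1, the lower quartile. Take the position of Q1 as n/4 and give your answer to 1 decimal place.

2.4

Cumulative frequencies: 19, 36, 56, 69, 81, 90
n = 90; position = n/4 = 22.5.
This falls in the class 2 to under 4: L = 2, F = 19, f = 17, h = 2.
Lower quartile ≈ 2 + ((22.5 − 19) / 17) × 2 = 2.4118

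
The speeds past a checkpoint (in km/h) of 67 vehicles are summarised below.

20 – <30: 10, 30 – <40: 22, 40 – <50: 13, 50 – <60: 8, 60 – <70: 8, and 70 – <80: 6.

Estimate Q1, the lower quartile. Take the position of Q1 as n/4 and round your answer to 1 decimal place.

Cumulative frequencies: 10, 32, 45, 53, 61, 67
n = 67; position = n/4 = 16.75.
This falls in the class 30 – <40: L = 30, F = 10, f = 22, h = 10.
Lower quartile ≈ 30 + ((16.75 − 10) / 22) × 10 = 33.0682

33.1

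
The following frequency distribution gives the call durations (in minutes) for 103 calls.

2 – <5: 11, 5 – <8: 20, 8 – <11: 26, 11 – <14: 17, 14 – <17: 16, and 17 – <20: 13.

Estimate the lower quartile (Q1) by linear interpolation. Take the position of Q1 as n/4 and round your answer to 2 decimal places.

7.21

Cumulative frequencies: 11, 31, 57, 74, 90, 103
n = 103; position = n/4 = 25.75.
This falls in the class 5 – <8: L = 5, F = 11, f = 20, h = 3.
Lower quartile ≈ 5 + ((25.75 − 11) / 20) × 3 = 7.2125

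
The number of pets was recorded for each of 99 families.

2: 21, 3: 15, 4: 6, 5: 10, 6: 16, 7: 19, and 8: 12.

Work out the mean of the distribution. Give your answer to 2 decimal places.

Values: 2, 3, 4, 5, 6, 7, 8
Σfx = 21×2 + 15×3 + 6×4 + 10×5 + 16×6 + 19×7 + 12×8 = 486
n = Σf = 99
Mean = 486 / 99 = 4.9091

4.91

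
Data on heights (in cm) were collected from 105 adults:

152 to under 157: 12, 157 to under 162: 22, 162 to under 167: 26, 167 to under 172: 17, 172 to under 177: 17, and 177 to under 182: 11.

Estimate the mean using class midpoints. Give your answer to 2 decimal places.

166.31

Midpoints: 154.5, 159.5, 164.5, 169.5, 174.5, 179.5
Σfm = 12×154.5 + 22×159.5 + 26×164.5 + 17×169.5 + 17×174.5 + 11×179.5 = 17462.5
n = Σf = 105
Mean = 17462.5 / 105 = 166.3095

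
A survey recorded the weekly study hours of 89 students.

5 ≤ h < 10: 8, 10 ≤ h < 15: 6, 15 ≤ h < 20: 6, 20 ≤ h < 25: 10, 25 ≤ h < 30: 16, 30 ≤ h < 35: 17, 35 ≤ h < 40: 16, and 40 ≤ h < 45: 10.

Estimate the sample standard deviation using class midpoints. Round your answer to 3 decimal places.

10.478

Midpoints: 7.5, 12.5, 17.5, 22.5, 27.5, 32.5, 37.5, 42.5
n = 89, Σfm = 2482.5, mean = 27.8933
Σfm² = 78906.25
Σf(m − x̄)² = Σfm² − (Σfm)²/n = 78906.25 − 2482.5²/89 = 9661.2360
Sample variance = 9661.2360 / 88 = 109.7868
Standard deviation = √109.7868 = 10.4779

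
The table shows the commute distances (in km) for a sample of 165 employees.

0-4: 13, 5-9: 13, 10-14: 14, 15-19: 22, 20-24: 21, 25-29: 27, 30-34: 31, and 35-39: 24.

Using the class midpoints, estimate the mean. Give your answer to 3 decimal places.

22.606

Midpoints: 2, 7, 12, 17, 22, 27, 32, 37
Σfm = 13×2 + 13×7 + 14×12 + 22×17 + 21×22 + 27×27 + 31×32 + 24×37 = 3730
n = Σf = 165
Mean = 3730 / 165 = 22.6061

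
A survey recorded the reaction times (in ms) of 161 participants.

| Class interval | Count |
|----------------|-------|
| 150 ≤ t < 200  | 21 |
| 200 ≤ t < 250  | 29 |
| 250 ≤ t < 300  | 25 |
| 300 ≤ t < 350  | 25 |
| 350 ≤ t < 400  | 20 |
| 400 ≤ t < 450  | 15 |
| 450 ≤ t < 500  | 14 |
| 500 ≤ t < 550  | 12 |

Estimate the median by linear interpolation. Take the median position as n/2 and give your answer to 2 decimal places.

311.00

Cumulative frequencies: 21, 50, 75, 100, 120, 135, 149, 161
n = 161; position = n/2 = 80.5.
This falls in the class 300 ≤ t < 350: L = 300, F = 75, f = 25, h = 50.
Median ≈ 300 + ((80.5 − 75) / 25) × 50 = 311.0000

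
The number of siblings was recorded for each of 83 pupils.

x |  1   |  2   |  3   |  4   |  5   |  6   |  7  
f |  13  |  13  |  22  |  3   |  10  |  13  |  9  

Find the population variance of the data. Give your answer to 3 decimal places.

Values: 1, 2, 3, 4, 5, 6, 7
n = 83, Σfx = 308, mean = 3.7108
Σfx² = 1470
Σf(x − x̄)² = Σfx² − (Σfx)²/n = 1470 − 308²/83 = 327.0602
Population variance = 327.0602 / 83 = 3.9405

3.940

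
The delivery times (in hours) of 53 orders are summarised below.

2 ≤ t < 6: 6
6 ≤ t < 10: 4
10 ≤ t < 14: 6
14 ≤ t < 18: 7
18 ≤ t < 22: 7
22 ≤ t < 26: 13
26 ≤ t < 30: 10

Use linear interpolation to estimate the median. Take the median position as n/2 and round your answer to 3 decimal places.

Cumulative frequencies: 6, 10, 16, 23, 30, 43, 53
n = 53; position = n/2 = 26.5.
This falls in the class 18 ≤ t < 22: L = 18, F = 23, f = 7, h = 4.
Median ≈ 18 + ((26.5 − 23) / 7) × 4 = 20.0000

20.000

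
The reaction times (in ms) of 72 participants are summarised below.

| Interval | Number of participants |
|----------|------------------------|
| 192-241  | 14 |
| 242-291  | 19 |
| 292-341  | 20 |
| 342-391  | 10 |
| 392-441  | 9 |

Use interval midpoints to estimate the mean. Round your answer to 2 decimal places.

Midpoints: 216.5, 266.5, 316.5, 366.5, 416.5
Σfm = 14×216.5 + 19×266.5 + 20×316.5 + 10×366.5 + 9×416.5 = 21838
n = Σf = 72
Mean = 21838 / 72 = 303.3056

303.31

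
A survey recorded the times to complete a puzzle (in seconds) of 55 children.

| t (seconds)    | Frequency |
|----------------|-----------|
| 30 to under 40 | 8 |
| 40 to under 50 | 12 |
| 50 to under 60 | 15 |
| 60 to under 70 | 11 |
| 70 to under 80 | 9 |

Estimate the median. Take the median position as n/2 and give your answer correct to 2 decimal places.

Cumulative frequencies: 8, 20, 35, 46, 55
n = 55; position = n/2 = 27.5.
This falls in the class 50 to under 60: L = 50, F = 20, f = 15, h = 10.
Median ≈ 50 + ((27.5 − 20) / 15) × 10 = 55.0000

55.00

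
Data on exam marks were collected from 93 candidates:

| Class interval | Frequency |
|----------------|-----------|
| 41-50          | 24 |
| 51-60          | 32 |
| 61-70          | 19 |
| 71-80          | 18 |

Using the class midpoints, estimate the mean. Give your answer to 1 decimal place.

58.8

Midpoints: 45.5, 55.5, 65.5, 75.5
Σfm = 24×45.5 + 32×55.5 + 19×65.5 + 18×75.5 = 5471.5
n = Σf = 93
Mean = 5471.5 / 93 = 58.8333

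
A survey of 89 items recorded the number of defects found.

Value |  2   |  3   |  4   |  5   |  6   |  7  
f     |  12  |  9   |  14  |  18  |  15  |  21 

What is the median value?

Cumulative frequencies: 12, 21, 35, 53, 68, 89
n = 89, so the median is the value in position (n+1)/2 = 45.
Position 45 falls at value 5.

5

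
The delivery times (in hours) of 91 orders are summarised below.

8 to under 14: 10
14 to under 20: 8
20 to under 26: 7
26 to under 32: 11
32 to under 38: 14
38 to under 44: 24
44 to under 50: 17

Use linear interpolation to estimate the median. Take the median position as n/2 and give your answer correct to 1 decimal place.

Cumulative frequencies: 10, 18, 25, 36, 50, 74, 91
n = 91; position = n/2 = 45.5.
This falls in the class 32 to under 38: L = 32, F = 36, f = 14, h = 6.
Median ≈ 32 + ((45.5 − 36) / 14) × 6 = 36.0714

36.1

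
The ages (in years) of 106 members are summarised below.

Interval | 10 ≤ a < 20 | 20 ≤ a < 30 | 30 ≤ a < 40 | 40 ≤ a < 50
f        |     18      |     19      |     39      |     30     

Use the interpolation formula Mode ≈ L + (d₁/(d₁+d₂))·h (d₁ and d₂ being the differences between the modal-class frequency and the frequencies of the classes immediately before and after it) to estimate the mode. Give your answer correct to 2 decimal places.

Modal class: 30 ≤ a < 40 (highest frequency 39).
d₁ = 39 − 19 = 20, d₂ = 39 − 30 = 9
Mode ≈ 30 + (20/(20+9)) × 10 = 30 + 6.8966 = 36.8966

36.90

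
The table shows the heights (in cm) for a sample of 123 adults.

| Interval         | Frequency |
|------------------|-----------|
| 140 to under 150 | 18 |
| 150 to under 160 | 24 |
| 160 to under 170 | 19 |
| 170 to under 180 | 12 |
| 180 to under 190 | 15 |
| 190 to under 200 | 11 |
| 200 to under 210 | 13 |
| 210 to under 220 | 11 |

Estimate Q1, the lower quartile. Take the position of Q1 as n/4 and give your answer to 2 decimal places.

155.31

Cumulative frequencies: 18, 42, 61, 73, 88, 99, 112, 123
n = 123; position = n/4 = 30.75.
This falls in the class 150 to under 160: L = 150, F = 18, f = 24, h = 10.
Lower quartile ≈ 150 + ((30.75 − 18) / 24) × 10 = 155.3125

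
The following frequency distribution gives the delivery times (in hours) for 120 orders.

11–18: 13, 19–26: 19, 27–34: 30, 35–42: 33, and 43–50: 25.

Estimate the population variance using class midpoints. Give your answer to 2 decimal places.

102.38

Midpoints: 14.5, 22.5, 30.5, 38.5, 46.5
n = 120, Σfm = 3964, mean = 33.0333
Σfm² = 143230
Σf(m − x̄)² = Σfm² − (Σfm)²/n = 143230 − 3964²/120 = 12285.8667
Population variance = 12285.8667 / 120 = 102.3822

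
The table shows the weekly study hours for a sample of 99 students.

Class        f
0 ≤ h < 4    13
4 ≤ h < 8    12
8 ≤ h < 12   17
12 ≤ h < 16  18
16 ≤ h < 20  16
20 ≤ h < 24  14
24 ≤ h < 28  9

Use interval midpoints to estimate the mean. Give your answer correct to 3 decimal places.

Midpoints: 2, 6, 10, 14, 18, 22, 26
Σfm = 13×2 + 12×6 + 17×10 + 18×14 + 16×18 + 14×22 + 9×26 = 1350
n = Σf = 99
Mean = 1350 / 99 = 13.6364

13.636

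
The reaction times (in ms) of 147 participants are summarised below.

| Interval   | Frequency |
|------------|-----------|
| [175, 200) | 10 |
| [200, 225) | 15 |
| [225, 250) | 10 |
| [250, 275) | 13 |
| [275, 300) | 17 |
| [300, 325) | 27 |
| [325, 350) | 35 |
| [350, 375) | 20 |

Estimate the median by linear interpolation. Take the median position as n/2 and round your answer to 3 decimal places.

307.870

Cumulative frequencies: 10, 25, 35, 48, 65, 92, 127, 147
n = 147; position = n/2 = 73.5.
This falls in the class [300, 325): L = 300, F = 65, f = 27, h = 25.
Median ≈ 300 + ((73.5 − 65) / 27) × 25 = 307.8704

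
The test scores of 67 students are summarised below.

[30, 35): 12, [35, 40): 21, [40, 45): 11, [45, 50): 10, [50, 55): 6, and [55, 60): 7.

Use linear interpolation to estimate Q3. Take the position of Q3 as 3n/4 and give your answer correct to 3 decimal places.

48.125

Cumulative frequencies: 12, 33, 44, 54, 60, 67
n = 67; position = 3n/4 = 50.25.
This falls in the class [45, 50): L = 45, F = 44, f = 10, h = 5.
Upper quartile ≈ 45 + ((50.25 − 44) / 10) × 5 = 48.1250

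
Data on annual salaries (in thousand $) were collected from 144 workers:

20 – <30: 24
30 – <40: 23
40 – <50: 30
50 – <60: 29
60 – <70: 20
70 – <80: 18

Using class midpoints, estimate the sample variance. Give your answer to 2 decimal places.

Midpoints: 25, 35, 45, 55, 65, 75
n = 144, Σfm = 7000, mean = 48.6111
Σfm² = 377400
Σf(m − x̄)² = Σfm² − (Σfm)²/n = 377400 − 7000²/144 = 37122.2222
Sample variance = 37122.2222 / 143 = 259.5960

259.60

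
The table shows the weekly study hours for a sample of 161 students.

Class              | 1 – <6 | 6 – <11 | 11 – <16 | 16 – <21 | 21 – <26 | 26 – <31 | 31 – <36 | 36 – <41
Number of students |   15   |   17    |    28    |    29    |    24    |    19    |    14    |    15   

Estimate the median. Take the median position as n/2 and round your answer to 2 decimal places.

Cumulative frequencies: 15, 32, 60, 89, 113, 132, 146, 161
n = 161; position = n/2 = 80.5.
This falls in the class 16 – <21: L = 16, F = 60, f = 29, h = 5.
Median ≈ 16 + ((80.5 − 60) / 29) × 5 = 19.5345

19.53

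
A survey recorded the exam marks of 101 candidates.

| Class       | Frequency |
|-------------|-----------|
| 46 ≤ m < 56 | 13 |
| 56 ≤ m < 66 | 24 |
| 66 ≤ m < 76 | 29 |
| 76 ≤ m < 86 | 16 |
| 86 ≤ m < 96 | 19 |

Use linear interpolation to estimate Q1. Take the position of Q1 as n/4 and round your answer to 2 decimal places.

Cumulative frequencies: 13, 37, 66, 82, 101
n = 101; position = n/4 = 25.25.
This falls in the class 56 ≤ m < 66: L = 56, F = 13, f = 24, h = 10.
Lower quartile ≈ 56 + ((25.25 − 13) / 24) × 10 = 61.1042

61.10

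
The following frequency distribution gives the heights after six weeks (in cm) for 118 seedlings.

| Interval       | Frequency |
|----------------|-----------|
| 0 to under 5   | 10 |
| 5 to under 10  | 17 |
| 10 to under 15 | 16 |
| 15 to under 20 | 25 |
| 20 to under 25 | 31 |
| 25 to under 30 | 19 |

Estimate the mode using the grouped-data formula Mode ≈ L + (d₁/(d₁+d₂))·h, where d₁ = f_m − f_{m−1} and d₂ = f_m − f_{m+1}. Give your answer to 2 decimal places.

21.67

Modal class: 20 to under 25 (highest frequency 31).
d₁ = 31 − 25 = 6, d₂ = 31 − 19 = 12
Mode ≈ 20 + (6/(6+12)) × 5 = 20 + 1.6667 = 21.6667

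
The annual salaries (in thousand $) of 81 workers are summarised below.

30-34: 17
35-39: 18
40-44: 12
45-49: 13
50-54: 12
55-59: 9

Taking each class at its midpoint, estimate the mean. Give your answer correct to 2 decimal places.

42.74

Midpoints: 32, 37, 42, 47, 52, 57
Σfm = 17×32 + 18×37 + 12×42 + 13×47 + 12×52 + 9×57 = 3462
n = Σf = 81
Mean = 3462 / 81 = 42.7407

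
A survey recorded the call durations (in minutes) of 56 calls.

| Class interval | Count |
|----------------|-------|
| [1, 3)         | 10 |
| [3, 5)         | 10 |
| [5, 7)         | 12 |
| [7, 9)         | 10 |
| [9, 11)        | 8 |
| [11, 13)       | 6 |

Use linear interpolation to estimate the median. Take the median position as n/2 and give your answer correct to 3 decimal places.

6.333

Cumulative frequencies: 10, 20, 32, 42, 50, 56
n = 56; position = n/2 = 28.
This falls in the class [5, 7): L = 5, F = 20, f = 12, h = 2.
Median ≈ 5 + ((28 − 20) / 12) × 2 = 6.3333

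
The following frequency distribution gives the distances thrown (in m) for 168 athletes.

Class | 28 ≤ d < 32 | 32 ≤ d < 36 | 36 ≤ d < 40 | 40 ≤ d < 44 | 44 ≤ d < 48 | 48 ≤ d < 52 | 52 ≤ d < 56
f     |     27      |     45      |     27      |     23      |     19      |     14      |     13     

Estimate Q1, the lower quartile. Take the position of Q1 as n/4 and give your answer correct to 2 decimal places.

33.33

Cumulative frequencies: 27, 72, 99, 122, 141, 155, 168
n = 168; position = n/4 = 42.
This falls in the class 32 ≤ d < 36: L = 32, F = 27, f = 45, h = 4.
Lower quartile ≈ 32 + ((42 − 27) / 45) × 4 = 33.3333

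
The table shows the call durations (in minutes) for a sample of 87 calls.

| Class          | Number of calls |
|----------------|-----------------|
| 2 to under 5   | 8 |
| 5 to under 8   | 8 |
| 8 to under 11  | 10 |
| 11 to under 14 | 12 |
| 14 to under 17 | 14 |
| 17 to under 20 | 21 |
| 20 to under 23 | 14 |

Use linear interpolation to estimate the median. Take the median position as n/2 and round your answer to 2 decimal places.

15.18

Cumulative frequencies: 8, 16, 26, 38, 52, 73, 87
n = 87; position = n/2 = 43.5.
This falls in the class 14 to under 17: L = 14, F = 38, f = 14, h = 3.
Median ≈ 14 + ((43.5 − 38) / 14) × 3 = 15.1786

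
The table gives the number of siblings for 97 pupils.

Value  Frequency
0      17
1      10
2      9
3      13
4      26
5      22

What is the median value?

3

Cumulative frequencies: 17, 27, 36, 49, 75, 97
n = 97, so the median is the value in position (n+1)/2 = 49.
Position 49 falls at value 3.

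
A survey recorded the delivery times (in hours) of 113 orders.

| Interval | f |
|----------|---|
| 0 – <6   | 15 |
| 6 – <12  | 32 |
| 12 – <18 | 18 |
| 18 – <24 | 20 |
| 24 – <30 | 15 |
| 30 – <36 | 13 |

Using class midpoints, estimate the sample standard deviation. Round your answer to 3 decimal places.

9.530

Midpoints: 3, 9, 15, 21, 27, 33
n = 113, Σfm = 1857, mean = 16.4336
Σfm² = 40689
Σf(m − x̄)² = Σfm² − (Σfm)²/n = 40689 − 1857²/113 = 10171.7522
Sample variance = 10171.7522 / 112 = 90.8192
Standard deviation = √90.8192 = 9.5299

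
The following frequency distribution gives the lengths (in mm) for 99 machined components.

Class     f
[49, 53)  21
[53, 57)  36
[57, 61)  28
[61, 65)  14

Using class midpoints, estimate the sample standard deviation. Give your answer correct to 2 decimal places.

3.89

Midpoints: 51, 55, 59, 63
n = 99, Σfm = 5585, mean = 56.4141
Σfm² = 316555
Σf(m − x̄)² = Σfm² − (Σfm)²/n = 316555 − 5585²/99 = 1482.0202
Sample variance = 1482.0202 / 98 = 15.1227
Standard deviation = √15.1227 = 3.8888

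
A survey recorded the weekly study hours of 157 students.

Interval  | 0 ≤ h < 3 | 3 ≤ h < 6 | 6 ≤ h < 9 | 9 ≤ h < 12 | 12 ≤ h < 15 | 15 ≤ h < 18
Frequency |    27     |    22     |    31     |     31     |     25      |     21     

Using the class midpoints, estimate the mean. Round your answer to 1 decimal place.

8.8

Midpoints: 1.5, 4.5, 7.5, 10.5, 13.5, 16.5
Σfm = 27×1.5 + 22×4.5 + 31×7.5 + 31×10.5 + 25×13.5 + 21×16.5 = 1381.5
n = Σf = 157
Mean = 1381.5 / 157 = 8.7994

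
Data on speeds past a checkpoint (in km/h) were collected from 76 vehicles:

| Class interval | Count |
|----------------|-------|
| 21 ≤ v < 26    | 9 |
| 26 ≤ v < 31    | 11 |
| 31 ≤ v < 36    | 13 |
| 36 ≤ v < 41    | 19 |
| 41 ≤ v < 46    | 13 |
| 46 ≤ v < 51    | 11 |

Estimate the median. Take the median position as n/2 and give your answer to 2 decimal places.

Cumulative frequencies: 9, 20, 33, 52, 65, 76
n = 76; position = n/2 = 38.
This falls in the class 36 ≤ v < 41: L = 36, F = 33, f = 19, h = 5.
Median ≈ 36 + ((38 − 33) / 19) × 5 = 37.3158

37.32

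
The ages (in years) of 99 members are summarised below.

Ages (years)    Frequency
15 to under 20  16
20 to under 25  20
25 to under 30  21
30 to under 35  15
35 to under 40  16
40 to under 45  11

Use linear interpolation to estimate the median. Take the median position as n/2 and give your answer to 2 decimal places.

28.21

Cumulative frequencies: 16, 36, 57, 72, 88, 99
n = 99; position = n/2 = 49.5.
This falls in the class 25 to under 30: L = 25, F = 36, f = 21, h = 5.
Median ≈ 25 + ((49.5 − 36) / 21) × 5 = 28.2143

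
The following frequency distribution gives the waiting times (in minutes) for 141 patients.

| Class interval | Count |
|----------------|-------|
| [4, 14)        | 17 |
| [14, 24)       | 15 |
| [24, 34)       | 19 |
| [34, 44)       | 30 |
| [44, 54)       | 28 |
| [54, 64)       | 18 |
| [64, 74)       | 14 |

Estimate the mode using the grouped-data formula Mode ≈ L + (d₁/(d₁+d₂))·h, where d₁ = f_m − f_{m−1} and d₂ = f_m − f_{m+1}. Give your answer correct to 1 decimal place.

42.5

Modal class: [34, 44) (highest frequency 30).
d₁ = 30 − 19 = 11, d₂ = 30 − 28 = 2
Mode ≈ 34 + (11/(11+2)) × 10 = 34 + 8.4615 = 42.4615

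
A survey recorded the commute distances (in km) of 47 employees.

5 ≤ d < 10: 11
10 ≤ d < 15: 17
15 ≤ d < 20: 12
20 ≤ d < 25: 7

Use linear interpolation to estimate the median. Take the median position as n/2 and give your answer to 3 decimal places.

13.676

Cumulative frequencies: 11, 28, 40, 47
n = 47; position = n/2 = 23.5.
This falls in the class 10 ≤ d < 15: L = 10, F = 11, f = 17, h = 5.
Median ≈ 10 + ((23.5 − 11) / 17) × 5 = 13.6765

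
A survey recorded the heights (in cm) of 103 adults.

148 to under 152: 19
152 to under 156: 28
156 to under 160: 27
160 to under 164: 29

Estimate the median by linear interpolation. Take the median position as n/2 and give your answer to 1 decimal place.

Cumulative frequencies: 19, 47, 74, 103
n = 103; position = n/2 = 51.5.
This falls in the class 156 to under 160: L = 156, F = 47, f = 27, h = 4.
Median ≈ 156 + ((51.5 − 47) / 27) × 4 = 156.6667

156.7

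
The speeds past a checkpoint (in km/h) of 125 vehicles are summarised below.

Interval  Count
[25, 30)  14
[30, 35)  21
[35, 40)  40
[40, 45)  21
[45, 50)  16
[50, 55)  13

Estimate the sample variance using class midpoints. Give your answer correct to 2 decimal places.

53.27

Midpoints: 27.5, 32.5, 37.5, 42.5, 47.5, 52.5
n = 125, Σfm = 4902.5, mean = 39.2200
Σfm² = 198881.25
Σf(m − x̄)² = Σfm² − (Σfm)²/n = 198881.25 − 4902.5²/125 = 6605.2000
Sample variance = 6605.2000 / 124 = 53.2677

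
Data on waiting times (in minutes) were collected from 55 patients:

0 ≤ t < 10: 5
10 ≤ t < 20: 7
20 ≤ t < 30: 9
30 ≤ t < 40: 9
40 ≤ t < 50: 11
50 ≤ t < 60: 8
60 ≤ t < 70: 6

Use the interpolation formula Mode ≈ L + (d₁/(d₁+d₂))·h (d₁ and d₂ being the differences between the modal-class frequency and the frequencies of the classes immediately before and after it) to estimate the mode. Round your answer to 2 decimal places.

Modal class: 40 ≤ t < 50 (highest frequency 11).
d₁ = 11 − 9 = 2, d₂ = 11 − 8 = 3
Mode ≈ 40 + (2/(2+3)) × 10 = 40 + 4.0000 = 44.0000

44.00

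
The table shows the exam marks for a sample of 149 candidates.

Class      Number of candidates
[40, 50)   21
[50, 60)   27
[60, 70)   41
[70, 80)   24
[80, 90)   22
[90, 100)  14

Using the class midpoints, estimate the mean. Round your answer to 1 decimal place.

67.8

Midpoints: 45, 55, 65, 75, 85, 95
Σfm = 21×45 + 27×55 + 41×65 + 24×75 + 22×85 + 14×95 = 10095
n = Σf = 149
Mean = 10095 / 149 = 67.7517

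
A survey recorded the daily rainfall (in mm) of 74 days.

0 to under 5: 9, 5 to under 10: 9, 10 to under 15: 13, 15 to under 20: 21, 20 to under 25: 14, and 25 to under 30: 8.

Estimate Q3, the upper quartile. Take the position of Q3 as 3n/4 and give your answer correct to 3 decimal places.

Cumulative frequencies: 9, 18, 31, 52, 66, 74
n = 74; position = 3n/4 = 55.5.
This falls in the class 20 to under 25: L = 20, F = 52, f = 14, h = 5.
Upper quartile ≈ 20 + ((55.5 − 52) / 14) × 5 = 21.2500

21.250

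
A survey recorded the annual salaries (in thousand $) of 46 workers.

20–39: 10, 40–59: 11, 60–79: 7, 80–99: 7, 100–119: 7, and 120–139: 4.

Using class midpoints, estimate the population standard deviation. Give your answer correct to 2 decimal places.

Midpoints: 29.5, 49.5, 69.5, 89.5, 109.5, 129.5
n = 46, Σfm = 3237, mean = 70.3696
Σfm² = 276551.5
Σf(m − x̄)² = Σfm² − (Σfm)²/n = 276551.5 − 3237²/46 = 48765.2174
Population variance = 48765.2174 / 46 = 1060.1134
Standard deviation = √1060.1134 = 32.5594

32.56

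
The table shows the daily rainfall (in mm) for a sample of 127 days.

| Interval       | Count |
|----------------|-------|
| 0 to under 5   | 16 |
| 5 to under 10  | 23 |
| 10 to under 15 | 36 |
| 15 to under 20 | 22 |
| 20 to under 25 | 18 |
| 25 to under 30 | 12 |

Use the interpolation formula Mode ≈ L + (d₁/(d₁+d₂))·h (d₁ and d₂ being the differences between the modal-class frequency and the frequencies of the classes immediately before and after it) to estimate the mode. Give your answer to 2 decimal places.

12.41

Modal class: 10 to under 15 (highest frequency 36).
d₁ = 36 − 23 = 13, d₂ = 36 − 22 = 14
Mode ≈ 10 + (13/(13+14)) × 5 = 10 + 2.4074 = 12.4074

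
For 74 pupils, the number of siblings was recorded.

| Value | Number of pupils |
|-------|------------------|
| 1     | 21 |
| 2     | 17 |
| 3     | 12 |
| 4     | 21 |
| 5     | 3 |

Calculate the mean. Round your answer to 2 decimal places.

2.57

Values: 1, 2, 3, 4, 5
Σfx = 21×1 + 17×2 + 12×3 + 21×4 + 3×5 = 190
n = Σf = 74
Mean = 190 / 74 = 2.5676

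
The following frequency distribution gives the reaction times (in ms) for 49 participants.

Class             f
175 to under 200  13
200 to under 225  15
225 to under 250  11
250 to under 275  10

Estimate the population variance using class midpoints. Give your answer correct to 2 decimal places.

731.99

Midpoints: 187.5, 212.5, 237.5, 262.5
n = 49, Σfm = 10862.5, mean = 221.6837
Σfm² = 2443906.25
Σf(m − x̄)² = Σfm² − (Σfm)²/n = 2443906.25 − 10862.5²/49 = 35867.3469
Population variance = 35867.3469 / 49 = 731.9867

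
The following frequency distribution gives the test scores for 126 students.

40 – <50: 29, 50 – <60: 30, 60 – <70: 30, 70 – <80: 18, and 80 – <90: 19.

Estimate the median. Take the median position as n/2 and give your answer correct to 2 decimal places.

Cumulative frequencies: 29, 59, 89, 107, 126
n = 126; position = n/2 = 63.
This falls in the class 60 – <70: L = 60, F = 59, f = 30, h = 10.
Median ≈ 60 + ((63 − 59) / 30) × 10 = 61.3333

61.33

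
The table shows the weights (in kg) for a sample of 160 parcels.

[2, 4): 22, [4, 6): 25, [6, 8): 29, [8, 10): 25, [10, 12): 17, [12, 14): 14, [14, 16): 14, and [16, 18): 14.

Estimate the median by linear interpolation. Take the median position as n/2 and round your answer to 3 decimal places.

8.320

Cumulative frequencies: 22, 47, 76, 101, 118, 132, 146, 160
n = 160; position = n/2 = 80.
This falls in the class [8, 10): L = 8, F = 76, f = 25, h = 2.
Median ≈ 8 + ((80 − 76) / 25) × 2 = 8.3200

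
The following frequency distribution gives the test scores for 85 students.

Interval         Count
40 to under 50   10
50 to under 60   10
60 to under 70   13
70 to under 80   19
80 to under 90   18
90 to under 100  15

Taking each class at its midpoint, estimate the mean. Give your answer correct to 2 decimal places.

Midpoints: 45, 55, 65, 75, 85, 95
Σfm = 10×45 + 10×55 + 13×65 + 19×75 + 18×85 + 15×95 = 6225
n = Σf = 85
Mean = 6225 / 85 = 73.2353

73.24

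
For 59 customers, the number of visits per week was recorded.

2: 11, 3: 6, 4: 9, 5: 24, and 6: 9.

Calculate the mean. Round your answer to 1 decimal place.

Values: 2, 3, 4, 5, 6
Σfx = 11×2 + 6×3 + 9×4 + 24×5 + 9×6 = 250
n = Σf = 59
Mean = 250 / 59 = 4.2373

4.2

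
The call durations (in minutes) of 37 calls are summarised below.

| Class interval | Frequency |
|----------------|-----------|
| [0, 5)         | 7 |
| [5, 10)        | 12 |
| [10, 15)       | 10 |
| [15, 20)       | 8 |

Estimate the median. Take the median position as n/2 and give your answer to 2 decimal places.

9.79

Cumulative frequencies: 7, 19, 29, 37
n = 37; position = n/2 = 18.5.
This falls in the class [5, 10): L = 5, F = 7, f = 12, h = 5.
Median ≈ 5 + ((18.5 − 7) / 12) × 5 = 9.7917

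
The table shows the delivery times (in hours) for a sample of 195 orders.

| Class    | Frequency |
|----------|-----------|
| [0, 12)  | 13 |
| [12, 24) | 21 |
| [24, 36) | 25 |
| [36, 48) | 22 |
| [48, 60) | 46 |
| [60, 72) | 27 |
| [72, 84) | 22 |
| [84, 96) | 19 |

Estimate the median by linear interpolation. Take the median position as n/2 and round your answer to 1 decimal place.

Cumulative frequencies: 13, 34, 59, 81, 127, 154, 176, 195
n = 195; position = n/2 = 97.5.
This falls in the class [48, 60): L = 48, F = 81, f = 46, h = 12.
Median ≈ 48 + ((97.5 − 81) / 46) × 12 = 52.3043

52.3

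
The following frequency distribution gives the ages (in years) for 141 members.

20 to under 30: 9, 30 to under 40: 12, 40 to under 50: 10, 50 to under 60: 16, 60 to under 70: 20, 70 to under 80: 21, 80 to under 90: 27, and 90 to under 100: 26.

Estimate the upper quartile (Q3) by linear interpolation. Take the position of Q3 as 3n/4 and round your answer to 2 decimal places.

86.57

Cumulative frequencies: 9, 21, 31, 47, 67, 88, 115, 141
n = 141; position = 3n/4 = 105.75.
This falls in the class 80 to under 90: L = 80, F = 88, f = 27, h = 10.
Upper quartile ≈ 80 + ((105.75 − 88) / 27) × 10 = 86.5741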